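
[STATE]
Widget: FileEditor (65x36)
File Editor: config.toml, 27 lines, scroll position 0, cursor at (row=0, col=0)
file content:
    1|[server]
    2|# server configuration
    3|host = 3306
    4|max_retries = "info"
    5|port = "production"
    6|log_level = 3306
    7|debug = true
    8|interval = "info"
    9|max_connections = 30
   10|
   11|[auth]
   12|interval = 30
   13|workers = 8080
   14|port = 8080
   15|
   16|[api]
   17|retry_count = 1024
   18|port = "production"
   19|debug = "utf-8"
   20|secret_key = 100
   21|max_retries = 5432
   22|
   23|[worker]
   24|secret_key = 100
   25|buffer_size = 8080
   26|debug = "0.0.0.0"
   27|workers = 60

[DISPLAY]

█server]                                                        ▲
# server configuration                                          █
host = 3306                                                     ░
max_retries = "info"                                            ░
port = "production"                                             ░
log_level = 3306                                                ░
debug = true                                                    ░
interval = "info"                                               ░
max_connections = 30                                            ░
                                                                ░
[auth]                                                          ░
interval = 30                                                   ░
workers = 8080                                                  ░
port = 8080                                                     ░
                                                                ░
[api]                                                           ░
retry_count = 1024                                              ░
port = "production"                                             ░
debug = "utf-8"                                                 ░
secret_key = 100                                                ░
max_retries = 5432                                              ░
                                                                ░
[worker]                                                        ░
secret_key = 100                                                ░
buffer_size = 8080                                              ░
debug = "0.0.0.0"                                               ░
workers = 60                                                    ░
                                                                ░
                                                                ░
                                                                ░
                                                                ░
                                                                ░
                                                                ░
                                                                ░
                                                                ░
                                                                ▼


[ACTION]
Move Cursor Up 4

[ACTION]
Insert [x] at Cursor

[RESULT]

x█server]                                                       ▲
# server configuration                                          █
host = 3306                                                     ░
max_retries = "info"                                            ░
port = "production"                                             ░
log_level = 3306                                                ░
debug = true                                                    ░
interval = "info"                                               ░
max_connections = 30                                            ░
                                                                ░
[auth]                                                          ░
interval = 30                                                   ░
workers = 8080                                                  ░
port = 8080                                                     ░
                                                                ░
[api]                                                           ░
retry_count = 1024                                              ░
port = "production"                                             ░
debug = "utf-8"                                                 ░
secret_key = 100                                                ░
max_retries = 5432                                              ░
                                                                ░
[worker]                                                        ░
secret_key = 100                                                ░
buffer_size = 8080                                              ░
debug = "0.0.0.0"                                               ░
workers = 60                                                    ░
                                                                ░
                                                                ░
                                                                ░
                                                                ░
                                                                ░
                                                                ░
                                                                ░
                                                                ░
                                                                ▼


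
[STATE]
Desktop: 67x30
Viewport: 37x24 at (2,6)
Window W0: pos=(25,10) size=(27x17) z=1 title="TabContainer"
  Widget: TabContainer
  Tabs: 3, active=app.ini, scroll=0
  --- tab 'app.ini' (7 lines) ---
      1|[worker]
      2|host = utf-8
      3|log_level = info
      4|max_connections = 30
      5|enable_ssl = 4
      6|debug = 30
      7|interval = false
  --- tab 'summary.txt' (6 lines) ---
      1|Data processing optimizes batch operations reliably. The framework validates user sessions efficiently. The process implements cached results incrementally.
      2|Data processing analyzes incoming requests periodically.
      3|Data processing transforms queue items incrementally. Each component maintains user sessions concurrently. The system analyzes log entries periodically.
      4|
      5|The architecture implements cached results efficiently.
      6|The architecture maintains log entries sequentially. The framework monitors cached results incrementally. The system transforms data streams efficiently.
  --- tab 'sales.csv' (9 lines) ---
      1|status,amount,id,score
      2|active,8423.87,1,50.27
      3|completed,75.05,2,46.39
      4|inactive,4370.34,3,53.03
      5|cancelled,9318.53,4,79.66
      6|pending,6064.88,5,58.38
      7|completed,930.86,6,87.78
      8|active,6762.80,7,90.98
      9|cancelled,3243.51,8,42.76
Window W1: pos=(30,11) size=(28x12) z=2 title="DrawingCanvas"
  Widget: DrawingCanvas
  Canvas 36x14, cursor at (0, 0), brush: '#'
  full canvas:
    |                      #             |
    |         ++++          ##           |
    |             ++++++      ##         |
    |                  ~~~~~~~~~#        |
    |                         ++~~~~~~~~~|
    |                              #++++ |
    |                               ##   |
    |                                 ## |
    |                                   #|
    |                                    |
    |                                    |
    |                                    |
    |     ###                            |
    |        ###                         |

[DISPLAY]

                                     
                                     
                                     
                                     
                       ┏━━━━━━━━━━━━━
                       ┃ Tab┏━━━━━━━━
                       ┠────┃ Drawing
                       ┃[app┠────────
                       ┃────┃+       
                       ┃[wor┃        
                       ┃host┃        
                       ┃log_┃        
                       ┃max_┃        
                       ┃enab┃        
                       ┃debu┃        
                       ┃inte┃        
                       ┃    ┗━━━━━━━━
                       ┃             
                       ┃             
                       ┃             
                       ┗━━━━━━━━━━━━━
                                     
                                     
                                     


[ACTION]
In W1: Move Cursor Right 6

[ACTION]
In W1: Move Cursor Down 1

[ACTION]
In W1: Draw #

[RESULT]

                                     
                                     
                                     
                                     
                       ┏━━━━━━━━━━━━━
                       ┃ Tab┏━━━━━━━━
                       ┠────┃ Drawing
                       ┃[app┠────────
                       ┃────┃        
                       ┃[wor┃      # 
                       ┃host┃        
                       ┃log_┃        
                       ┃max_┃        
                       ┃enab┃        
                       ┃debu┃        
                       ┃inte┃        
                       ┃    ┗━━━━━━━━
                       ┃             
                       ┃             
                       ┃             
                       ┗━━━━━━━━━━━━━
                                     
                                     
                                     


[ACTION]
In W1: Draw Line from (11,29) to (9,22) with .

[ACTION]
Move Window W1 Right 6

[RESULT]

                                     
                                     
                                     
                                     
                       ┏━━━━━━━━━━━━━
                       ┃ TabContai┏━━
                       ┠──────────┃ D
                       ┃[app.ini]│┠──
                       ┃──────────┃  
                       ┃[worker]  ┃  
                       ┃host = utf┃  
                       ┃log_level ┃  
                       ┃max_connec┃  
                       ┃enable_ssl┃  
                       ┃debug = 30┃  
                       ┃interval =┃  
                       ┃          ┗━━
                       ┃             
                       ┃             
                       ┃             
                       ┗━━━━━━━━━━━━━
                                     
                                     
                                     


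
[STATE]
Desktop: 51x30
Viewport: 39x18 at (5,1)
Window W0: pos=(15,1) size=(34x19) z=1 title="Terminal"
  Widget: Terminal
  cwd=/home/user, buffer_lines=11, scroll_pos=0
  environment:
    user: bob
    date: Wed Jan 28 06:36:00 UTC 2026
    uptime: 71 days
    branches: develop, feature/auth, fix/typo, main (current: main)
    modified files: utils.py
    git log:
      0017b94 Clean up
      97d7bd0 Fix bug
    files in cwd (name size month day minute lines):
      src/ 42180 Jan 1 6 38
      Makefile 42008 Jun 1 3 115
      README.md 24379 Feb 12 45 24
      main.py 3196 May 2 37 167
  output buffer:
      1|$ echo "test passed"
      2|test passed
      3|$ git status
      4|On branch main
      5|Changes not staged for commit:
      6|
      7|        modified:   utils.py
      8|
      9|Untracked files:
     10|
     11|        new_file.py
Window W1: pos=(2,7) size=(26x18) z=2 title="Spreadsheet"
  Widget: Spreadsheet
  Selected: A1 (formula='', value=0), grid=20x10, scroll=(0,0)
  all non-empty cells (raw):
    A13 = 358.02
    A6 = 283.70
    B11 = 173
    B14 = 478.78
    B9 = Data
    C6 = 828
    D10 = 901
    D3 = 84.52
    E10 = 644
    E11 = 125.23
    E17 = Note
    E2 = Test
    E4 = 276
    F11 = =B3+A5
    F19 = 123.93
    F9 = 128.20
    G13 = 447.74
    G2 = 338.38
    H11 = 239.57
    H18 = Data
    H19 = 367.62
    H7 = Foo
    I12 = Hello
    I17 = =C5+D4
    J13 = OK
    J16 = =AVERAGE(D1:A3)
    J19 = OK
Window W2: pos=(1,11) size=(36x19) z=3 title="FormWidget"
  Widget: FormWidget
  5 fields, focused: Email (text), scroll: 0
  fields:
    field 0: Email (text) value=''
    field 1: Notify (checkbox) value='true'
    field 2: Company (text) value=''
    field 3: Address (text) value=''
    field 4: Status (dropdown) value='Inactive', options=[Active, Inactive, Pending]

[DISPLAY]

          ┏━━━━━━━━━━━━━━━━━━━━━━━━━━━━
          ┃ Terminal                   
          ┠────────────────────────────
          ┃$ echo "test passed"        
          ┃test passed                 
          ┃$ git status                
━━━━━━━━━━━━━━━━━━━━━━┓in              
preadsheet            ┃staged for commi
──────────────────────┨                
:                     ┃fied:   utils.py
━━━━━━━━━━━━━━━━━━━━━━━━━━━━━━━┓       
rmWidget                       ┃       
───────────────────────────────┨       
mail:      [                  ]┃       
otify:     [x]                 ┃       
ompany:    [                  ]┃       
ddress:    [                  ]┃       
tatus:     [Inactive         ▼]┃       


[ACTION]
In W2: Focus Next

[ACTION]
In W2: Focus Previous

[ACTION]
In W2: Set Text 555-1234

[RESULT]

          ┏━━━━━━━━━━━━━━━━━━━━━━━━━━━━
          ┃ Terminal                   
          ┠────────────────────────────
          ┃$ echo "test passed"        
          ┃test passed                 
          ┃$ git status                
━━━━━━━━━━━━━━━━━━━━━━┓in              
preadsheet            ┃staged for commi
──────────────────────┨                
:                     ┃fied:   utils.py
━━━━━━━━━━━━━━━━━━━━━━━━━━━━━━━┓       
rmWidget                       ┃       
───────────────────────────────┨       
mail:      [555-1234          ]┃       
otify:     [x]                 ┃       
ompany:    [                  ]┃       
ddress:    [                  ]┃       
tatus:     [Inactive         ▼]┃       


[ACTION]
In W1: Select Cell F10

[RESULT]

          ┏━━━━━━━━━━━━━━━━━━━━━━━━━━━━
          ┃ Terminal                   
          ┠────────────────────────────
          ┃$ echo "test passed"        
          ┃test passed                 
          ┃$ git status                
━━━━━━━━━━━━━━━━━━━━━━┓in              
preadsheet            ┃staged for commi
──────────────────────┨                
0:                    ┃fied:   utils.py
━━━━━━━━━━━━━━━━━━━━━━━━━━━━━━━┓       
rmWidget                       ┃       
───────────────────────────────┨       
mail:      [555-1234          ]┃       
otify:     [x]                 ┃       
ompany:    [                  ]┃       
ddress:    [                  ]┃       
tatus:     [Inactive         ▼]┃       


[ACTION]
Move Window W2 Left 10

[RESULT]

          ┏━━━━━━━━━━━━━━━━━━━━━━━━━━━━
          ┃ Terminal                   
          ┠────────────────────────────
          ┃$ echo "test passed"        
          ┃test passed                 
          ┃$ git status                
━━━━━━━━━━━━━━━━━━━━━━┓in              
preadsheet            ┃staged for commi
──────────────────────┨                
0:                    ┃fied:   utils.py
━━━━━━━━━━━━━━━━━━━━━━━━━━━━━━┓        
mWidget                       ┃        
──────────────────────────────┨        
ail:      [555-1234          ]┃        
tify:     [x]                 ┃        
mpany:    [                  ]┃        
dress:    [                  ]┃        
atus:     [Inactive         ▼]┃        


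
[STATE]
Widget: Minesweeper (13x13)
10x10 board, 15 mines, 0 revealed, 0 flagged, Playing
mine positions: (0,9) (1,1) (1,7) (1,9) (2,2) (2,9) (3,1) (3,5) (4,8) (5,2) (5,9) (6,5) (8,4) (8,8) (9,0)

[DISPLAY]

■■■■■■■■■■   
■■■■■■■■■■   
■■■■■■■■■■   
■■■■■■■■■■   
■■■■■■■■■■   
■■■■■■■■■■   
■■■■■■■■■■   
■■■■■■■■■■   
■■■■■■■■■■   
■■■■■■■■■■   
             
             
             


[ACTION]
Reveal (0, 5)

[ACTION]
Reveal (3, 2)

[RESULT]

■■1   1■■■   
■■21  1■■■   
■■■1112■■■   
■■2■■■■■■■   
■■■■■■■■■■   
■■■■■■■■■■   
■■■■■■■■■■   
■■■■■■■■■■   
■■■■■■■■■■   
■■■■■■■■■■   
             
             
             


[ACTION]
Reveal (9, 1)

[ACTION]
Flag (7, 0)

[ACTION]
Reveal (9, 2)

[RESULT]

■■1   1■■■   
■■21  1■■■   
■■■1112■■■   
■■2■■■■■■■   
12■■■■■■■■   
 1■■■■■■■■   
 111■■■■■■   
   1■■■■■■   
11 1■■■■■■   
■1 1■■■■■■   
             
             
             


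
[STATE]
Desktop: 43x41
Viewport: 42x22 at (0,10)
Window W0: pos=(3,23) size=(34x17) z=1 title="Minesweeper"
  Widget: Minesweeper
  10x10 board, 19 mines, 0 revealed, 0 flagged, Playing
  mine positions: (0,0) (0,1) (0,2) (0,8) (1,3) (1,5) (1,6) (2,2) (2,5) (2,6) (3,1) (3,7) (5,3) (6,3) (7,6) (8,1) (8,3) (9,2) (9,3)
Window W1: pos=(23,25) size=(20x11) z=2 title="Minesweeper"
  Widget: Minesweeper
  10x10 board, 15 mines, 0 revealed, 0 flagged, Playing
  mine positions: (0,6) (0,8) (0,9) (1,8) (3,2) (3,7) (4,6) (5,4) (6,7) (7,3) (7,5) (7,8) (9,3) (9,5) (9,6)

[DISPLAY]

                                          
                                          
                                          
                                          
                                          
                                          
                                          
                                          
                                          
                                          
                                          
                                          
                                          
   ┏━━━━━━━━━━━━━━━━━━━━━━━━━━━━━━━━┓     
   ┃ Minesweeper                    ┃     
   ┠───────────────────┏━━━━━━━━━━━━━━━━━━
   ┃■■■■■■■■■■         ┃ Minesweeper      
   ┃■■■■■■■■■■         ┠──────────────────
   ┃■■■■■■■■■■         ┃■■■■■■■■■■        
   ┃■■■■■■■■■■         ┃■■■■■■■■■■        
   ┃■■■■■■■■■■         ┃■■■■■■■■■■        
   ┃■■■■■■■■■■         ┃■■■■■■■■■■        


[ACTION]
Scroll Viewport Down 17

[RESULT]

                                          
                                          
                                          
                                          
   ┏━━━━━━━━━━━━━━━━━━━━━━━━━━━━━━━━┓     
   ┃ Minesweeper                    ┃     
   ┠───────────────────┏━━━━━━━━━━━━━━━━━━
   ┃■■■■■■■■■■         ┃ Minesweeper      
   ┃■■■■■■■■■■         ┠──────────────────
   ┃■■■■■■■■■■         ┃■■■■■■■■■■        
   ┃■■■■■■■■■■         ┃■■■■■■■■■■        
   ┃■■■■■■■■■■         ┃■■■■■■■■■■        
   ┃■■■■■■■■■■         ┃■■■■■■■■■■        
   ┃■■■■■■■■■■         ┃■■■■■■■■■■        
   ┃■■■■■■■■■■         ┃■■■■■■■■■■        
   ┃■■■■■■■■■■         ┃■■■■■■■■■■        
   ┃■■■■■■■■■■         ┗━━━━━━━━━━━━━━━━━━
   ┃                                ┃     
   ┃                                ┃     
   ┃                                ┃     
   ┗━━━━━━━━━━━━━━━━━━━━━━━━━━━━━━━━┛     
                                          


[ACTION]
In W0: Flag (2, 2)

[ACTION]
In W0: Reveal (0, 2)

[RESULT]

                                          
                                          
                                          
                                          
   ┏━━━━━━━━━━━━━━━━━━━━━━━━━━━━━━━━┓     
   ┃ Minesweeper                    ┃     
   ┠───────────────────┏━━━━━━━━━━━━━━━━━━
   ┃✹✹✹■■■■■✹■         ┃ Minesweeper      
   ┃■■■✹■✹✹■■■         ┠──────────────────
   ┃■■✹■■✹✹■■■         ┃■■■■■■■■■■        
   ┃■✹■■■■■✹■■         ┃■■■■■■■■■■        
   ┃■■■■■■■■■■         ┃■■■■■■■■■■        
   ┃■■■✹■■■■■■         ┃■■■■■■■■■■        
   ┃■■■✹■■■■■■         ┃■■■■■■■■■■        
   ┃■■■■■■✹■■■         ┃■■■■■■■■■■        
   ┃■✹■✹■■■■■■         ┃■■■■■■■■■■        
   ┃■■✹✹■■■■■■         ┗━━━━━━━━━━━━━━━━━━
   ┃                                ┃     
   ┃                                ┃     
   ┃                                ┃     
   ┗━━━━━━━━━━━━━━━━━━━━━━━━━━━━━━━━┛     
                                          


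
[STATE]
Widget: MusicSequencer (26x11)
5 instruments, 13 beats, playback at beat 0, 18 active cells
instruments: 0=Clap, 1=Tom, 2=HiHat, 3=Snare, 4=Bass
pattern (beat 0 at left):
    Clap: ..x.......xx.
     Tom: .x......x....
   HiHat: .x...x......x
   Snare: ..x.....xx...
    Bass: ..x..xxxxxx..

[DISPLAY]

      ▼123456789012       
  Clap··█·······██·       
   Tom·█······█····       
 HiHat·█···█······█       
 Snare··█·····██···       
  Bass··█··██████··       
                          
                          
                          
                          
                          


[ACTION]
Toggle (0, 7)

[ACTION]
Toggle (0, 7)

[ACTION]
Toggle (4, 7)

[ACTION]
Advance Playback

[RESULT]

      0▼23456789012       
  Clap··█·······██·       
   Tom·█······█····       
 HiHat·█···█······█       
 Snare··█·····██···       
  Bass··█··██·███··       
                          
                          
                          
                          
                          


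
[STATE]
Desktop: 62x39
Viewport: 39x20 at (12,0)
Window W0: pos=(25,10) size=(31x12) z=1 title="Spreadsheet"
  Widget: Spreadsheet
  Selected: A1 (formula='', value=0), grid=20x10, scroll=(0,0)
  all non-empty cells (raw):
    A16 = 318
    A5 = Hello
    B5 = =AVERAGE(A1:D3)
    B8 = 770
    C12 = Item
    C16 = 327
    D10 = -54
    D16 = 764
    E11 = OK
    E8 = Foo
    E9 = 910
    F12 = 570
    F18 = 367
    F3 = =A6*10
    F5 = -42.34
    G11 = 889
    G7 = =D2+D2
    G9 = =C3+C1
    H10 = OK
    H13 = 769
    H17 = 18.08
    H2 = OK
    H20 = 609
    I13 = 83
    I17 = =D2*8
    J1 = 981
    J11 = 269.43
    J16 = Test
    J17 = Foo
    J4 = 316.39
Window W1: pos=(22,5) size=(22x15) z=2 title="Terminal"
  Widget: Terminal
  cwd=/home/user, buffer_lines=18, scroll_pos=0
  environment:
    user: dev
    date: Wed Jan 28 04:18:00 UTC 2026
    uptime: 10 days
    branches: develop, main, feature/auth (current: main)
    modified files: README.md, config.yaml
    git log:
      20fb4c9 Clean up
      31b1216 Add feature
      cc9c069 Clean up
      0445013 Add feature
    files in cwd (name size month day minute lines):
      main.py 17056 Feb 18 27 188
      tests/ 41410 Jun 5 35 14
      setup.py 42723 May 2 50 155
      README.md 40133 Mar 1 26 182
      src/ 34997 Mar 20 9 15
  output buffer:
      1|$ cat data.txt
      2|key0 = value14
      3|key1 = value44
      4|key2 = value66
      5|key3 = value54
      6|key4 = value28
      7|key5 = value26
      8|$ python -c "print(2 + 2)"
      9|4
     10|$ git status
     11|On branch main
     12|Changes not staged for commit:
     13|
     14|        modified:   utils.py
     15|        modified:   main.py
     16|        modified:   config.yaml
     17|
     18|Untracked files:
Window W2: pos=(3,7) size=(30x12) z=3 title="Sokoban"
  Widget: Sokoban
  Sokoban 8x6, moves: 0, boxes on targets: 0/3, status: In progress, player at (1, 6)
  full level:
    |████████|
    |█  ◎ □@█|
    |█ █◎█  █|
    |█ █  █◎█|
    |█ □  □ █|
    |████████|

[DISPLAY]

                                       
                                       
                                       
                                       
                                       
          ┏━━━━━━━━━━━━━━━━━━━━┓       
          ┃ Terminal           ┃       
━━━━━━━━━━━━━━━━━━━━┓──────────┨       
                    ┃.txt      ┃       
────────────────────┨ue14      ┃       
                    ┃ue44      ┃━━━━━━━
                    ┃ue66      ┃       
                    ┃ue54      ┃───────
                    ┃ue28      ┃       
                    ┃ue26      ┃     C 
                    ┃c "print(2┃-------
  0/3               ┃          ┃ 0     
                    ┃us        ┃ 0     
━━━━━━━━━━━━━━━━━━━━┛main      ┃ 0     
          ┗━━━━━━━━━━━━━━━━━━━━┛ 0     


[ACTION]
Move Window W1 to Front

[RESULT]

                                       
                                       
                                       
                                       
                                       
          ┏━━━━━━━━━━━━━━━━━━━━┓       
          ┃ Terminal           ┃       
━━━━━━━━━━┠────────────────────┨       
          ┃$ cat data.txt      ┃       
──────────┃key0 = value14      ┃       
          ┃key1 = value44      ┃━━━━━━━
          ┃key2 = value66      ┃       
          ┃key3 = value54      ┃───────
          ┃key4 = value28      ┃       
          ┃key5 = value26      ┃     C 
          ┃$ python -c "print(2┃-------
  0/3     ┃4                   ┃ 0     
          ┃$ git status        ┃ 0     
━━━━━━━━━━┃On branch main      ┃ 0     
          ┗━━━━━━━━━━━━━━━━━━━━┛ 0     


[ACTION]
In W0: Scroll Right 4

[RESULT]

                                       
                                       
                                       
                                       
                                       
          ┏━━━━━━━━━━━━━━━━━━━━┓       
          ┃ Terminal           ┃       
━━━━━━━━━━┠────────────────────┨       
          ┃$ cat data.txt      ┃       
──────────┃key0 = value14      ┃       
          ┃key1 = value44      ┃━━━━━━━
          ┃key2 = value66      ┃       
          ┃key3 = value54      ┃───────
          ┃key4 = value28      ┃       
          ┃key5 = value26      ┃     G 
          ┃$ python -c "print(2┃-------
  0/3     ┃4                   ┃ 0     
          ┃$ git status        ┃ 0     
━━━━━━━━━━┃On branch main      ┃ 0     
          ┗━━━━━━━━━━━━━━━━━━━━┛ 0     


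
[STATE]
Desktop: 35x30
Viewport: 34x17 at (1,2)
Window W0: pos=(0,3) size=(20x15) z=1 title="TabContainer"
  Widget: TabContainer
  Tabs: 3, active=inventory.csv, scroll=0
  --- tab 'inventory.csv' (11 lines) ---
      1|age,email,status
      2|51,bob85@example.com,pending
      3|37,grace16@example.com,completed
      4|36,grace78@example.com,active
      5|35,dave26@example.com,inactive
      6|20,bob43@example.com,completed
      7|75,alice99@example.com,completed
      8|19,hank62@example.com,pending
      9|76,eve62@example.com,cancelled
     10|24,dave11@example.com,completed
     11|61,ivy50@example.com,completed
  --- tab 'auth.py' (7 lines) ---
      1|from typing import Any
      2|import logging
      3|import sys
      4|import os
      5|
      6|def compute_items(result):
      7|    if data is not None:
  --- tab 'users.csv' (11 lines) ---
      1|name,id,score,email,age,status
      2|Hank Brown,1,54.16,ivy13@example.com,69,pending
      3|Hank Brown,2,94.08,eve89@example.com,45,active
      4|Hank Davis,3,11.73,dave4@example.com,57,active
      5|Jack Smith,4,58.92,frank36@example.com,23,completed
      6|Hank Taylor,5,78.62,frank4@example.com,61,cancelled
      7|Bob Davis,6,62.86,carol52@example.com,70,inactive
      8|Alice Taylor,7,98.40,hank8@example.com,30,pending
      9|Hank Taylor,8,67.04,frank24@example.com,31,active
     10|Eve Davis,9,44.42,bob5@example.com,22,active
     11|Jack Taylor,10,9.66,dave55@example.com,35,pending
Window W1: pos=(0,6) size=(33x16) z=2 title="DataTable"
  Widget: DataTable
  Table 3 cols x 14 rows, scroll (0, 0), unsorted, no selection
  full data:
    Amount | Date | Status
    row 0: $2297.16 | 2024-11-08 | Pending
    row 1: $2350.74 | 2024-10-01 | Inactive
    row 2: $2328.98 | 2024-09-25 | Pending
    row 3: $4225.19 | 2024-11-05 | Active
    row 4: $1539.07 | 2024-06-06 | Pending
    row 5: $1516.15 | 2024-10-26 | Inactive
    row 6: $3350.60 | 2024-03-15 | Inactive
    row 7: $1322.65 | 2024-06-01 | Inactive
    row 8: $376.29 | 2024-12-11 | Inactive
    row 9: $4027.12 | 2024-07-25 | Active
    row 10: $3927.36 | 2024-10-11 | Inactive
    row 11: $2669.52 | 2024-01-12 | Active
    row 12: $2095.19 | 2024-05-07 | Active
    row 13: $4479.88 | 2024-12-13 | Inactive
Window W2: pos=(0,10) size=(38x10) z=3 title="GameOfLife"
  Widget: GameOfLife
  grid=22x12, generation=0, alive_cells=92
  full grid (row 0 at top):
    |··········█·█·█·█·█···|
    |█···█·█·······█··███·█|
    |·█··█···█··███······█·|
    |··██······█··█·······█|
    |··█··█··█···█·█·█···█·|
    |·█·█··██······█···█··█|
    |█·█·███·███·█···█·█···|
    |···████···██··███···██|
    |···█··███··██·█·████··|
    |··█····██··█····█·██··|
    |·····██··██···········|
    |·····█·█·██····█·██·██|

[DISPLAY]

                                  
━━━━━━━━━━━━━━━━━━┓               
 TabContainer     ┃               
──────────────────┨               
━━━━━━━━━━━━━━━━━━━━━━━━━━━━━━━┓  
 DataTable                     ┃  
───────────────────────────────┨  
Amount  │Date      │Status     ┃  
━━━━━━━━━━━━━━━━━━━━━━━━━━━━━━━━━━
 GameOfLife                       
──────────────────────────────────
Gen: 0                            
··██······█··█·······█            
··█··█··█···█·█·█···█·            
·█·█··██······█···█··█            
█·█·███·███·█···█·█···            
···████···██··███···██            


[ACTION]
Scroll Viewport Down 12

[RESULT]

Gen: 0                            
··██······█··█·······█            
··█··█··█···█·█·█···█·            
·█·█··██······█···█··█            
█·█·███·███·█···█·█···            
···████···██··███···██            
━━━━━━━━━━━━━━━━━━━━━━━━━━━━━━━━━━
$4027.12│2024-07-25│Active     ┃  
━━━━━━━━━━━━━━━━━━━━━━━━━━━━━━━┛  
                                  
                                  
                                  
                                  
                                  
                                  
                                  
                                  


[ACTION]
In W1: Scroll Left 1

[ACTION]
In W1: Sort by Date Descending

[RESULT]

Gen: 0                            
··██······█··█·······█            
··█··█··█···█·█·█···█·            
·█·█··██······█···█··█            
█·█·███·███·█···█·█···            
···████···██··███···██            
━━━━━━━━━━━━━━━━━━━━━━━━━━━━━━━━━━
$1539.07│2024-06-06│Pending    ┃  
━━━━━━━━━━━━━━━━━━━━━━━━━━━━━━━┛  
                                  
                                  
                                  
                                  
                                  
                                  
                                  
                                  


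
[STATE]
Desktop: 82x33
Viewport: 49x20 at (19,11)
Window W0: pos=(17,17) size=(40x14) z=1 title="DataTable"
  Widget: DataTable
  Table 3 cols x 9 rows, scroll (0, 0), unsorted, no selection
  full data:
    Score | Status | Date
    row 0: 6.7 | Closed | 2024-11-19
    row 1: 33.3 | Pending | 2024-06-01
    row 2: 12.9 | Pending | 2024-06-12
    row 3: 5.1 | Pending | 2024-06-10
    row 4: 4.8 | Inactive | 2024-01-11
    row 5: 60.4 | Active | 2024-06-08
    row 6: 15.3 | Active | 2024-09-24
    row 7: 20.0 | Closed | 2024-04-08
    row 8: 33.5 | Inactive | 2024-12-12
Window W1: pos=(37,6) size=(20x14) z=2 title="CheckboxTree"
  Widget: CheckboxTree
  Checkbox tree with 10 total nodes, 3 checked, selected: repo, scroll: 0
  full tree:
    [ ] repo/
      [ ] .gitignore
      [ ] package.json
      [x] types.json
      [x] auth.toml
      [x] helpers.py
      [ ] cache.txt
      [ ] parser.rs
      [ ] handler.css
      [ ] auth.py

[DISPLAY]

                  ┃   [ ] package.jso┃           
                  ┃   [x] types.json ┃           
                  ┃   [x] auth.toml  ┃           
                  ┃   [x] helpers.py ┃           
                  ┃   [ ] cache.txt  ┃           
                  ┃   [ ] parser.rs  ┃           
━━━━━━━━━━━━━━━━━━┃   [ ] handler.css┃           
DataTable         ┃   [ ] auth.py    ┃           
──────────────────┗━━━━━━━━━━━━━━━━━━┛           
core│Status  │Date                   ┃           
────┼────────┼──────────             ┃           
.7  │Closed  │2024-11-19             ┃           
3.3 │Pending │2024-06-01             ┃           
2.9 │Pending │2024-06-12             ┃           
.1  │Pending │2024-06-10             ┃           
.8  │Inactive│2024-01-11             ┃           
0.4 │Active  │2024-06-08             ┃           
5.3 │Active  │2024-09-24             ┃           
0.0 │Closed  │2024-04-08             ┃           
━━━━━━━━━━━━━━━━━━━━━━━━━━━━━━━━━━━━━┛           


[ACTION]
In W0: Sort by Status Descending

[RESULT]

                  ┃   [ ] package.jso┃           
                  ┃   [x] types.json ┃           
                  ┃   [x] auth.toml  ┃           
                  ┃   [x] helpers.py ┃           
                  ┃   [ ] cache.txt  ┃           
                  ┃   [ ] parser.rs  ┃           
━━━━━━━━━━━━━━━━━━┃   [ ] handler.css┃           
DataTable         ┃   [ ] auth.py    ┃           
──────────────────┗━━━━━━━━━━━━━━━━━━┛           
core│Status ▼│Date                   ┃           
────┼────────┼──────────             ┃           
3.3 │Pending │2024-06-01             ┃           
2.9 │Pending │2024-06-12             ┃           
.1  │Pending │2024-06-10             ┃           
.8  │Inactive│2024-01-11             ┃           
3.5 │Inactive│2024-12-12             ┃           
.7  │Closed  │2024-11-19             ┃           
0.0 │Closed  │2024-04-08             ┃           
0.4 │Active  │2024-06-08             ┃           
━━━━━━━━━━━━━━━━━━━━━━━━━━━━━━━━━━━━━┛           


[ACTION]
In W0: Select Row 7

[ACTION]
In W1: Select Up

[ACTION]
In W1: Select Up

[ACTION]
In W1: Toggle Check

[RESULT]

                  ┃   [x] package.jso┃           
                  ┃   [x] types.json ┃           
                  ┃   [x] auth.toml  ┃           
                  ┃   [x] helpers.py ┃           
                  ┃   [x] cache.txt  ┃           
                  ┃   [x] parser.rs  ┃           
━━━━━━━━━━━━━━━━━━┃   [x] handler.css┃           
DataTable         ┃   [x] auth.py    ┃           
──────────────────┗━━━━━━━━━━━━━━━━━━┛           
core│Status ▼│Date                   ┃           
────┼────────┼──────────             ┃           
3.3 │Pending │2024-06-01             ┃           
2.9 │Pending │2024-06-12             ┃           
.1  │Pending │2024-06-10             ┃           
.8  │Inactive│2024-01-11             ┃           
3.5 │Inactive│2024-12-12             ┃           
.7  │Closed  │2024-11-19             ┃           
0.0 │Closed  │2024-04-08             ┃           
0.4 │Active  │2024-06-08             ┃           
━━━━━━━━━━━━━━━━━━━━━━━━━━━━━━━━━━━━━┛           
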